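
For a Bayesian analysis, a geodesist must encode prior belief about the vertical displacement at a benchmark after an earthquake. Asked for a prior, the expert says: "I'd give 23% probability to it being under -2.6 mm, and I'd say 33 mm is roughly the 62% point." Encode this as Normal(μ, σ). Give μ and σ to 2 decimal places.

The p-quantile of Normal(μ,σ) is μ + z_p·σ, with z_{0.23} = -0.7388 and z_{0.62} = 0.3055.
Eliminate σ: μ = (z₂·x₁ − z₁·x₂)/(z₂ − z₁) = (0.3055·-2.6 − (-0.7388)·33)/1.044 = 22.59.
Then σ = (x₂ − x₁)/(z₂ − z₁) = (33 − -2.6)/1.044 = 34.09.

μ = 22.59, σ = 34.09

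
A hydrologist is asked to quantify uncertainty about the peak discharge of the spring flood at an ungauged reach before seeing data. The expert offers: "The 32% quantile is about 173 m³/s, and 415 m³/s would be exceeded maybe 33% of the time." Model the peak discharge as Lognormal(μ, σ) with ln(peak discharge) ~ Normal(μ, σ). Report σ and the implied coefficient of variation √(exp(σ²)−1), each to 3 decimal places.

σ ≈ 0.964, CV ≈ 1.238

If T ~ Lognormal(μ,σ) then ln T ~ Normal(μ,σ), so the p-quantile of ln T is μ + z_p·σ.
ln(173) = 5.153 and ln(415) = 6.028; z_{0.32} = -0.4677, z_{0.67} = 0.4399.
σ = (6.028 − 5.153)/(0.4399 − (-0.4677)) = 0.964.
μ = 5.153 − (-0.4677)·0.964 = 5.604.
CV = √(exp(σ²)−1) = √(exp(0.9294)−1) = 1.238.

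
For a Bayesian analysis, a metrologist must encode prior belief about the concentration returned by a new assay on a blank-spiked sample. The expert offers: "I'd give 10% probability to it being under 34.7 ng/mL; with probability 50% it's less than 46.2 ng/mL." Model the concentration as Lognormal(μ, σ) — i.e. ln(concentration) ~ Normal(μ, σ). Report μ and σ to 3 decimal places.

If T ~ Lognormal(μ,σ) then ln T ~ Normal(μ,σ), so the p-quantile of ln T is μ + z_p·σ.
ln(34.7) = 3.547 and ln(46.2) = 3.833; z_{0.1} = -1.282, z_{0.5} = 0.
σ = (3.833 − 3.547)/(0 − (-1.282)) = 0.223.
μ = 3.547 − (-1.282)·0.223 = 3.833.

μ ≈ 3.833, σ ≈ 0.223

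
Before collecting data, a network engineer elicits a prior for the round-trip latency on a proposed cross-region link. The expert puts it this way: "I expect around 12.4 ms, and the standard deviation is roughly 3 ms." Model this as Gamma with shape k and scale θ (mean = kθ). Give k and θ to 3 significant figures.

k ≈ 17.1, θ ≈ 0.726

For Gamma(k, scale θ): mean = kθ, variance = kθ², so CV = 1/√k.
CV = SD/mean = 3/12.4 = 0.2419, hence k = 1/CV² = 17.1.
Then θ = mean/k = 12.4/17.1 = 0.726.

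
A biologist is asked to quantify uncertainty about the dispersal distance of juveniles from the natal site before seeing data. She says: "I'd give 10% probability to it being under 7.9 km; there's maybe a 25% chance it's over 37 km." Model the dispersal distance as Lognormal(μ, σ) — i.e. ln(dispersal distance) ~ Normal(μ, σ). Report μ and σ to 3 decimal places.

If T ~ Lognormal(μ,σ) then ln T ~ Normal(μ,σ), so the p-quantile of ln T is μ + z_p·σ.
ln(7.9) = 2.067 and ln(37) = 3.611; z_{0.1} = -1.282, z_{0.75} = 0.6745.
σ = (3.611 − 2.067)/(0.6745 − (-1.282)) = 0.789.
μ = 2.067 − (-1.282)·0.789 = 3.078.

μ ≈ 3.078, σ ≈ 0.789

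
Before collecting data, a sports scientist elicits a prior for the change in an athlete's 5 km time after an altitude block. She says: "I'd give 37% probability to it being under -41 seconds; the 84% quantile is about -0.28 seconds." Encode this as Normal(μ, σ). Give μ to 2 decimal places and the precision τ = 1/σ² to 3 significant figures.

μ = -30.81, τ = 0.00106

The p-quantile of Normal(μ,σ) is μ + z_p·σ, with z_{0.37} = -0.3319 and z_{0.84} = 0.9945.
Eliminate σ: μ = (z₂·x₁ − z₁·x₂)/(z₂ − z₁) = (0.9945·-41 − (-0.3319)·-0.28)/1.326 = -30.81.
Then σ = (x₂ − x₁)/(z₂ − z₁) = (-0.28 − -41)/1.326 = 30.70.
Precision τ = 1/σ² = 1/30.7² = 0.00106.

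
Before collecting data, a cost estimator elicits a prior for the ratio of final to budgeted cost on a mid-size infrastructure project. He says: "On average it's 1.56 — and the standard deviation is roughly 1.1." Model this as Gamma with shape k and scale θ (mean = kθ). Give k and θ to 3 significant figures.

k ≈ 2.01, θ ≈ 0.776

For Gamma(k, scale θ): mean = kθ, variance = kθ², so CV = 1/√k.
CV = SD/mean = 1.1/1.56 = 0.7051, hence k = 1/CV² = 2.01.
Then θ = mean/k = 1.56/2.01 = 0.776.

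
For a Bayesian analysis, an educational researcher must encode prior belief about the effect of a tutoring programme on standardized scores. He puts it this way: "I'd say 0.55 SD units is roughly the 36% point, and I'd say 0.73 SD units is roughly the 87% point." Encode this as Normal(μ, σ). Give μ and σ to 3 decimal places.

For Normal(μ,σ), the p-quantile is μ + z_p·σ. Here z_{0.36} = -0.3585, z_{0.87} = 1.126.
So 0.55 = μ − 0.3585σ and 0.73 = μ + 1.126σ.
Subtracting: σ = (0.73 − 0.55)/(1.126 − (-0.3585)) = 0.121.
Then μ = 0.55 − (-0.3585)·0.121 = 0.593.

μ = 0.593, σ = 0.121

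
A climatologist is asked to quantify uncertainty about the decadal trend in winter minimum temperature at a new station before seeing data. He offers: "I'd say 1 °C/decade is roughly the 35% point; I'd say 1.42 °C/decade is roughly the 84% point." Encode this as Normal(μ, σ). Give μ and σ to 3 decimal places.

For Normal(μ,σ), the p-quantile is μ + z_p·σ. Here z_{0.35} = -0.3853, z_{0.84} = 0.9945.
So 1 = μ − 0.3853σ and 1.42 = μ + 0.9945σ.
Subtracting: σ = (1.42 − 1)/(0.9945 − (-0.3853)) = 0.304.
Then μ = 1 − (-0.3853)·0.304 = 1.117.

μ = 1.117, σ = 0.304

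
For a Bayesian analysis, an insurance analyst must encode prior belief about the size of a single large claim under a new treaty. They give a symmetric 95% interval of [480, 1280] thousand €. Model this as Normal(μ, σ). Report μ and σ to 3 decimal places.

μ = 880.000, σ = 204.085

A symmetric 95% interval runs μ ± z·σ with z = 1.96.
Half-width = 400, so σ = 400/1.96 = 204.085.
μ is the interval midpoint, 880.000.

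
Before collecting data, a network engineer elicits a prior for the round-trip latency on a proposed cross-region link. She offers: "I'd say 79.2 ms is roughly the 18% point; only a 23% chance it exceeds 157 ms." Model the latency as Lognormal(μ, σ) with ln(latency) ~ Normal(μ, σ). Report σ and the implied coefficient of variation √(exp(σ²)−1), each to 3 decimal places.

σ ≈ 0.414, CV ≈ 0.432

If T ~ Lognormal(μ,σ) then ln T ~ Normal(μ,σ), so the p-quantile of ln T is μ + z_p·σ.
ln(79.2) = 4.372 and ln(157) = 5.056; z_{0.18} = -0.9154, z_{0.77} = 0.7388.
σ = (5.056 − 4.372)/(0.7388 − (-0.9154)) = 0.414.
μ = 4.372 − (-0.9154)·0.414 = 4.751.
CV = √(exp(σ²)−1) = √(exp(0.1711)−1) = 0.432.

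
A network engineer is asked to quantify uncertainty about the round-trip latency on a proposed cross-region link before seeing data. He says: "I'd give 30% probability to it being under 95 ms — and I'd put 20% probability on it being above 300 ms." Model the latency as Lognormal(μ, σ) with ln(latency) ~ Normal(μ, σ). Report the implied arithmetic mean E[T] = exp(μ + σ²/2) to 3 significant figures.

If T ~ Lognormal(μ,σ) then ln T ~ Normal(μ,σ), so the p-quantile of ln T is μ + z_p·σ.
ln(95) = 4.554 and ln(300) = 5.704; z_{0.3} = -0.5244, z_{0.8} = 0.8416.
σ = (5.704 − 4.554)/(0.8416 − (-0.5244)) = 0.842.
μ = 4.554 − (-0.5244)·0.842 = 4.995.
E[T] = exp(μ + σ²/2) = exp(4.995 + 0.3543) = 211 ms.

E[T] ≈ 211 ms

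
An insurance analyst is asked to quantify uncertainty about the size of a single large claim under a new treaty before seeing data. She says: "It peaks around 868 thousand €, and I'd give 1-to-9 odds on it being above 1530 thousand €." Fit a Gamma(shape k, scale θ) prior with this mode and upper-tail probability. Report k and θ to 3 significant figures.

k ≈ 6.91, θ ≈ 147

Gamma(k,θ) with k>1 has mode (k−1)θ, so θ = 868/(k−1).
Need P(X < 1530) = 0.9 with θ tied to k this way. Start at k = 2, θ = 868: P(X<1530) ≈ 0.526.
Too low — raise k to concentrate. Iterating converges to k ≈ 6.91.
Then θ = 868/(6.91−1) ≈ 147.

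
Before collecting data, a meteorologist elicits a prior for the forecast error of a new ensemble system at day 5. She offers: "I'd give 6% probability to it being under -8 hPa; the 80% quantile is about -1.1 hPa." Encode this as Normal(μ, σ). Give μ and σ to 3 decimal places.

μ = -3.523, σ = 2.879

For Normal(μ,σ), the p-quantile is μ + z_p·σ. Here z_{0.06} = -1.555, z_{0.8} = 0.8416.
So -8 = μ − 1.555σ and -1.1 = μ + 0.8416σ.
Subtracting: σ = (-1.1 − -8)/(0.8416 − (-1.555)) = 2.879.
Then μ = -8 − (-1.555)·2.879 = -3.523.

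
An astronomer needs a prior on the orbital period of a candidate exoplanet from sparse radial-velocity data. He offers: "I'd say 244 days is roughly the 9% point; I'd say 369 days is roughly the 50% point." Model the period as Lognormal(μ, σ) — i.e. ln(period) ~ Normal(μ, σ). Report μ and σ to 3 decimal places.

If T ~ Lognormal(μ,σ) then ln T ~ Normal(μ,σ), so the p-quantile of ln T is μ + z_p·σ.
ln(244) = 5.497 and ln(369) = 5.911; z_{0.09} = -1.341, z_{0.5} = 0.
σ = (5.911 − 5.497)/(0 − (-1.341)) = 0.309.
μ = 5.497 − (-1.341)·0.309 = 5.911.

μ ≈ 5.911, σ ≈ 0.309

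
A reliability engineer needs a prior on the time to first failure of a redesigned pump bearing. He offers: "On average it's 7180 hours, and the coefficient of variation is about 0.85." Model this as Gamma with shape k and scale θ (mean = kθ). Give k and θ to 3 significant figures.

For Gamma(k, scale θ): mean = kθ, variance = kθ², so CV = 1/√k.
CV = 0.85, hence k = 1/CV² = 1.38.
Then θ = mean/k = 7180/1.38 = 5190.

k ≈ 1.38, θ ≈ 5190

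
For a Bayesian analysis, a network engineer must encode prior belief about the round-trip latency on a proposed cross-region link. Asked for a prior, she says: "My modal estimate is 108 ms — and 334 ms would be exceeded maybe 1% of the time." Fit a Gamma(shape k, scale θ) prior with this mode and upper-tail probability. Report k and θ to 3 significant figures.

Gamma(k,θ) with k>1 has mode (k−1)θ, so θ = 108/(k−1).
Need P(X < 334) = 0.99 with θ tied to k this way. Start at k = 2, θ = 108: P(X<334) ≈ 0.814.
Too low — raise k to concentrate. Iterating converges to k ≈ 4.51.
Then θ = 108/(4.51−1) ≈ 30.8.

k ≈ 4.51, θ ≈ 30.8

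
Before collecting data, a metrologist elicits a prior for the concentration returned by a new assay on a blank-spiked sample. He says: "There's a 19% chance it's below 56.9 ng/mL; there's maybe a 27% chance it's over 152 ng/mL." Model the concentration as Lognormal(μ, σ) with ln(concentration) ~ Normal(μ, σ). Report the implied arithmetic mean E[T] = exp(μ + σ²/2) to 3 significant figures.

E[T] ≈ 126 ng/mL

If T ~ Lognormal(μ,σ) then ln T ~ Normal(μ,σ), so the p-quantile of ln T is μ + z_p·σ.
ln(56.9) = 4.041 and ln(152) = 5.024; z_{0.19} = -0.8779, z_{0.73} = 0.6128.
σ = (5.024 − 4.041)/(0.6128 − (-0.8779)) = 0.659.
μ = 4.041 − (-0.8779)·0.659 = 4.620.
E[T] = exp(μ + σ²/2) = exp(4.620 + 0.2172) = 126 ng/mL.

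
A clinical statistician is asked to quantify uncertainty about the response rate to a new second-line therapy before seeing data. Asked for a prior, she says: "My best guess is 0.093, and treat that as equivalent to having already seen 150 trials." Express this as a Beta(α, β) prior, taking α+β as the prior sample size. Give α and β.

Under the effective-sample-size interpretation, Beta(α, β) has prior mean α/(α+β) and prior sample size α+β.
So α+β = 150 and α/(α+β) = 0.093, giving α = 0.093·150 = 13.95 and β = 150 − 13.95 = 136.05.

α = 13.95, β = 136.05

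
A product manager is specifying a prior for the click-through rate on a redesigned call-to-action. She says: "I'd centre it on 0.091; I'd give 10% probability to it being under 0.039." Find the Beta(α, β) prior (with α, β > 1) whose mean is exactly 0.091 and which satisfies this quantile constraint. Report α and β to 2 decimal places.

α ≈ 3.60, β ≈ 35.98

With mean 0.091 fixed, write α = 0.091s, β = 0.909s where s = α+β.
Need P(θ < 0.039) = 0.1 under Beta(0.091s, 0.909s). Normal approximation: (q−m)/√(m(1−m)/s) ≈ z_{0.1} = -1.28, so s ≈ 0.091·0.909·(-1.28)²/(0.039−0.091)² = 50.2.
At s = 50.2: P(θ<0.039) ≈ 0.069. Adjusting to match 0.1 gives s ≈ 39.58.
So α = 0.091·39.58 ≈ 3.60, β = 0.909·39.58 ≈ 35.98.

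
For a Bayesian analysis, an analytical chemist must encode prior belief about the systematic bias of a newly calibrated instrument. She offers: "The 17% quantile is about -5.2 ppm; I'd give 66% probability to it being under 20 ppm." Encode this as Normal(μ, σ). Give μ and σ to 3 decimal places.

For Normal(μ,σ), the p-quantile is μ + z_p·σ. Here z_{0.17} = -0.9542, z_{0.66} = 0.4125.
So -5.2 = μ − 0.9542σ and 20 = μ + 0.4125σ.
Subtracting: σ = (20 − -5.2)/(0.4125 − (-0.9542)) = 18.440.
Then μ = -5.2 − (-0.9542)·18.440 = 12.394.

μ = 12.394, σ = 18.440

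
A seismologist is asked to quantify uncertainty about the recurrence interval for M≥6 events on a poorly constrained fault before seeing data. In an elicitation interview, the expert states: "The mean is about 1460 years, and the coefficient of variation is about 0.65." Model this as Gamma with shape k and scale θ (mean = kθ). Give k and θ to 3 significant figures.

For Gamma(k, scale θ): mean = kθ, variance = kθ², so CV = 1/√k.
CV = 0.65, hence k = 1/CV² = 2.37.
Then θ = mean/k = 1460/2.37 = 617.

k ≈ 2.37, θ ≈ 617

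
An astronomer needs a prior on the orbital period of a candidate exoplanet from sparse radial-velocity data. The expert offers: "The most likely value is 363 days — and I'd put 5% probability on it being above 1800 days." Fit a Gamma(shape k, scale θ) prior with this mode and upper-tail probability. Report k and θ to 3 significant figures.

k ≈ 1.94, θ ≈ 388

Gamma(k,θ) with k>1 has mode (k−1)θ, so θ = 363/(k−1).
Need P(X < 1800) = 0.95 with θ tied to k this way. Start at k = 2, θ = 363: P(X<1800) ≈ 0.958.
Too high — lower k to spread out. Iterating converges to k ≈ 1.94.
Then θ = 363/(1.94−1) ≈ 388.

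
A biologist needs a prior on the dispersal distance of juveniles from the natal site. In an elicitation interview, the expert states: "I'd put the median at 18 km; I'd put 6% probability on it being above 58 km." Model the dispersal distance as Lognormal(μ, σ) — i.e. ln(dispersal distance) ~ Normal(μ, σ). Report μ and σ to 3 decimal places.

μ ≈ 2.890, σ ≈ 0.753

If T ~ Lognormal(μ,σ) then ln T ~ Normal(μ,σ), so the p-quantile of ln T is μ + z_p·σ.
ln(18) = 2.89 and ln(58) = 4.06; z_{0.5} = 0, z_{0.94} = 1.555.
σ = (4.06 − 2.89)/(1.555 − (0)) = 0.753.
μ = 2.89 − (0)·0.753 = 2.890.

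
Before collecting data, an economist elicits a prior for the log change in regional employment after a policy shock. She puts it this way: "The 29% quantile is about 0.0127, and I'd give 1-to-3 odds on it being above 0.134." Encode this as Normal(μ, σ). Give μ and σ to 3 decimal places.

For Normal(μ,σ), the p-quantile is μ + z_p·σ. Here z_{0.29} = -0.5534, z_{0.75} = 0.6745.
So 0.0127 = μ − 0.5534σ and 0.134 = μ + 0.6745σ.
Subtracting: σ = (0.134 − 0.0127)/(0.6745 − (-0.5534)) = 0.099.
Then μ = 0.0127 − (-0.5534)·0.099 = 0.067.

μ = 0.067, σ = 0.099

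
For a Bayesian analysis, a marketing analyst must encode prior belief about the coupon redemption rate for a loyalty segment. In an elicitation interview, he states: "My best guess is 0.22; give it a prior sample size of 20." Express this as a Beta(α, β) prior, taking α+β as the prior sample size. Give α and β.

α = 4.4, β = 15.6

Under the effective-sample-size interpretation, Beta(α, β) has prior mean α/(α+β) and prior sample size α+β.
So α+β = 20 and α/(α+β) = 0.22, giving α = 0.22·20 = 4.4 and β = 20 − 4.4 = 15.6.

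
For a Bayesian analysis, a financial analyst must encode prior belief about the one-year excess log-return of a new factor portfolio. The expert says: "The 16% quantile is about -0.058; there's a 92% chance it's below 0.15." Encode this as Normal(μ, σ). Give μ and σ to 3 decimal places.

The p-quantile of Normal(μ,σ) is μ + z_p·σ, with z_{0.16} = -0.9945 and z_{0.92} = 1.405.
Eliminate σ: μ = (z₂·x₁ − z₁·x₂)/(z₂ − z₁) = (1.405·-0.058 − (-0.9945)·0.15)/2.4 = 0.028.
Then σ = (x₂ − x₁)/(z₂ − z₁) = (0.15 − -0.058)/2.4 = 0.087.

μ = 0.028, σ = 0.087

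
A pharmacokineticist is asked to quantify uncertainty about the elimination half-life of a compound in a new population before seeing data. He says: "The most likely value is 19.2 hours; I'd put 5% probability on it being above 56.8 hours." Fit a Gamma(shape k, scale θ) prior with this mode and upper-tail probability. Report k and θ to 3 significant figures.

Gamma(k,θ) with k>1 has mode (k−1)θ, so θ = 19.2/(k−1).
Need P(X < 56.8) = 0.95 with θ tied to k this way. Start at k = 2, θ = 19.2: P(X<56.8) ≈ 0.795.
Too low — raise k to concentrate. Iterating converges to k ≈ 3.26.
Then θ = 19.2/(3.26−1) ≈ 8.51.

k ≈ 3.26, θ ≈ 8.51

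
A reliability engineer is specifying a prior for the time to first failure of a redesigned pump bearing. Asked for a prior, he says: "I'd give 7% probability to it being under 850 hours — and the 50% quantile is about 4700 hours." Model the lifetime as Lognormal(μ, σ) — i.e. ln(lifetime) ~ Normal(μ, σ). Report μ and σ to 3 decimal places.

μ ≈ 8.455, σ ≈ 1.159

If T ~ Lognormal(μ,σ) then ln T ~ Normal(μ,σ), so the p-quantile of ln T is μ + z_p·σ.
ln(850) = 6.745 and ln(4700) = 8.455; z_{0.07} = -1.476, z_{0.5} = 0.
σ = (8.455 − 6.745)/(0 − (-1.476)) = 1.159.
μ = 6.745 − (-1.476)·1.159 = 8.455.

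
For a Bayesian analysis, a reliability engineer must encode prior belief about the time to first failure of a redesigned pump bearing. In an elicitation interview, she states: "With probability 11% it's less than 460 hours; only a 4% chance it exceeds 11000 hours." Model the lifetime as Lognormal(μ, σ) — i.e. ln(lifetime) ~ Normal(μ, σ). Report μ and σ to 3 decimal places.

If T ~ Lognormal(μ,σ) then ln T ~ Normal(μ,σ), so the p-quantile of ln T is μ + z_p·σ.
ln(460) = 6.131 and ln(11000) = 9.306; z_{0.11} = -1.227, z_{0.96} = 1.751.
σ = (9.306 − 6.131)/(1.751 − (-1.227)) = 1.066.
μ = 6.131 − (-1.227)·1.066 = 7.439.

μ ≈ 7.439, σ ≈ 1.066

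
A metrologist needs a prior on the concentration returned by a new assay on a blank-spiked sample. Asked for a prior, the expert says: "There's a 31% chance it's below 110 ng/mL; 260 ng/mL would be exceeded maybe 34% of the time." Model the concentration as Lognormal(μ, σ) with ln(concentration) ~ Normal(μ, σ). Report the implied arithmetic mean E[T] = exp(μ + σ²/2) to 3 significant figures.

E[T] ≈ 275 ng/mL

If T ~ Lognormal(μ,σ) then ln T ~ Normal(μ,σ), so the p-quantile of ln T is μ + z_p·σ.
ln(110) = 4.7 and ln(260) = 5.561; z_{0.31} = -0.4959, z_{0.66} = 0.4125.
σ = (5.561 − 4.7)/(0.4125 − (-0.4959)) = 0.947.
μ = 4.7 − (-0.4959)·0.947 = 5.170.
E[T] = exp(μ + σ²/2) = exp(5.170 + 0.4484) = 275 ng/mL.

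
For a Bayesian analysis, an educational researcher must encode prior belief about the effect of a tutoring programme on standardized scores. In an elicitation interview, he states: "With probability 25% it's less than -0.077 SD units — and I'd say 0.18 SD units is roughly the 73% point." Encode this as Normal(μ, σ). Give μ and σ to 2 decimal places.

μ = 0.06, σ = 0.20

The p-quantile of Normal(μ,σ) is μ + z_p·σ, with z_{0.25} = -0.6745 and z_{0.73} = 0.6128.
Eliminate σ: μ = (z₂·x₁ − z₁·x₂)/(z₂ − z₁) = (0.6128·-0.077 − (-0.6745)·0.18)/1.287 = 0.06.
Then σ = (x₂ − x₁)/(z₂ − z₁) = (0.18 − -0.077)/1.287 = 0.20.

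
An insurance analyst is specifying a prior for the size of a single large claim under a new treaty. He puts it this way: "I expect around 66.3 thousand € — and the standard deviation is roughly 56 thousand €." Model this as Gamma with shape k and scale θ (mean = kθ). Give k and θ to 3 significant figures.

k ≈ 1.4, θ ≈ 47.3

For Gamma(k, scale θ): mean = kθ, variance = kθ², so CV = 1/√k.
CV = SD/mean = 56/66.3 = 0.8446, hence k = 1/CV² = 1.4.
Then θ = mean/k = 66.3/1.4 = 47.3.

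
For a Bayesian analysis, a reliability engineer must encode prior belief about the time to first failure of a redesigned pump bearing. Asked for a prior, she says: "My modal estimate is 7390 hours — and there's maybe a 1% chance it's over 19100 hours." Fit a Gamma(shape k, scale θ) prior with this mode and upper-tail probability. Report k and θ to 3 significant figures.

k ≈ 6.17, θ ≈ 1430

Gamma(k,θ) with k>1 has mode (k−1)θ, so θ = 7390/(k−1).
Need P(X < 19100) = 0.99 with θ tied to k this way. Start at k = 2, θ = 7390: P(X<19100) ≈ 0.730.
Too low — raise k to concentrate. Iterating converges to k ≈ 6.17.
Then θ = 7390/(6.17−1) ≈ 1430.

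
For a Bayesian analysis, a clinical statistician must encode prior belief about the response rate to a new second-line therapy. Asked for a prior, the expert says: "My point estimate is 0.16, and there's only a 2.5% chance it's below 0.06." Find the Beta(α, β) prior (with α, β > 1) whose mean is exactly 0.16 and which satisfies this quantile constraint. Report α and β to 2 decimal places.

α ≈ 5.57, β ≈ 29.22

With mean 0.16 fixed, write α = 0.16s, β = 0.84s where s = α+β.
Need P(θ < 0.06) = 0.025 under Beta(0.16s, 0.84s). Normal approximation: (q−m)/√(m(1−m)/s) ≈ z_{0.025} = -1.96, so s ≈ 0.16·0.84·(-1.96)²/(0.06−0.16)² = 51.6.
At s = 51.6: P(θ<0.06) ≈ 0.007. Adjusting to match 0.025 gives s ≈ 34.79.
So α = 0.16·34.79 ≈ 5.57, β = 0.84·34.79 ≈ 29.22.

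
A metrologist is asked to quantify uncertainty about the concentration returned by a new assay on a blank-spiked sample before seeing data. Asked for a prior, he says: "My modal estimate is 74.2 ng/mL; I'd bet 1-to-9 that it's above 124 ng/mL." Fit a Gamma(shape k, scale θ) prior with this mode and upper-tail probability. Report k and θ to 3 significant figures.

k ≈ 8.16, θ ≈ 10.4

Gamma(k,θ) with k>1 has mode (k−1)θ, so θ = 74.2/(k−1).
Need P(X < 124) = 0.9 with θ tied to k this way. Start at k = 2, θ = 74.2: P(X<124) ≈ 0.498.
Too low — raise k to concentrate. Iterating converges to k ≈ 8.16.
Then θ = 74.2/(8.16−1) ≈ 10.4.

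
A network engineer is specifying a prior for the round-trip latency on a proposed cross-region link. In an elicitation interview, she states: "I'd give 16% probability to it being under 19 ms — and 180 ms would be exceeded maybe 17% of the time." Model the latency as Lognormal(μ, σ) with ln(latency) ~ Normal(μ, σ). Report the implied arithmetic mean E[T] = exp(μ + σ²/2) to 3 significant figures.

E[T] ≈ 116 ms

If T ~ Lognormal(μ,σ) then ln T ~ Normal(μ,σ), so the p-quantile of ln T is μ + z_p·σ.
ln(19) = 2.944 and ln(180) = 5.193; z_{0.16} = -0.9945, z_{0.83} = 0.9542.
σ = (5.193 − 2.944)/(0.9542 − (-0.9945)) = 1.154.
μ = 2.944 − (-0.9945)·1.154 = 4.092.
E[T] = exp(μ + σ²/2) = exp(4.092 + 0.6657) = 116 ms.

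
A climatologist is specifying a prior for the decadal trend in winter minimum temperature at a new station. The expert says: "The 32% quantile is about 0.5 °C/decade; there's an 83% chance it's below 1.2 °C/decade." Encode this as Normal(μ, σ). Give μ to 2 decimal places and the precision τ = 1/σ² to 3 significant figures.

For Normal(μ,σ), the p-quantile is μ + z_p·σ. Here z_{0.32} = -0.4677, z_{0.83} = 0.9542.
So 0.5 = μ − 0.4677σ and 1.2 = μ + 0.9542σ.
Subtracting: σ = (1.2 − 0.5)/(0.9542 − (-0.4677)) = 0.49.
Then μ = 0.5 − (-0.4677)·0.49 = 0.73.
Precision τ = 1/σ² = 1/0.4923² = 4.13.

μ = 0.73, τ = 4.13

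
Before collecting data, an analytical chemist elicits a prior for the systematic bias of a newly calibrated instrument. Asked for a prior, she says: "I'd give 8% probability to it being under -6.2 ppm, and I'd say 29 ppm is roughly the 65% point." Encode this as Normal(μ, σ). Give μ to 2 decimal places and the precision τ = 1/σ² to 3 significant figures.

μ = 21.42, τ = 0.00259

The p-quantile of Normal(μ,σ) is μ + z_p·σ, with z_{0.08} = -1.405 and z_{0.65} = 0.3853.
Eliminate σ: μ = (z₂·x₁ − z₁·x₂)/(z₂ − z₁) = (0.3853·-6.2 − (-1.405)·29)/1.79 = 21.42.
Then σ = (x₂ − x₁)/(z₂ − z₁) = (29 − -6.2)/1.79 = 19.66.
Precision τ = 1/σ² = 1/19.66² = 0.00259.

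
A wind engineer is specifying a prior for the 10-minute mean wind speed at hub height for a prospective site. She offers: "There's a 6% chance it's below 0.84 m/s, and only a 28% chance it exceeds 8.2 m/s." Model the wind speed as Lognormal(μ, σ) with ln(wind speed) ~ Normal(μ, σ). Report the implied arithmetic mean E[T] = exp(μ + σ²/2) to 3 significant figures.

If T ~ Lognormal(μ,σ) then ln T ~ Normal(μ,σ), so the p-quantile of ln T is μ + z_p·σ.
ln(0.84) = -0.1744 and ln(8.2) = 2.104; z_{0.06} = -1.555, z_{0.72} = 0.5828.
σ = (2.104 − -0.1744)/(0.5828 − (-1.555)) = 1.066.
μ = -0.1744 − (-1.555)·1.066 = 1.483.
E[T] = exp(μ + σ²/2) = exp(1.483 + 0.5681) = 7.78 m/s.

E[T] ≈ 7.78 m/s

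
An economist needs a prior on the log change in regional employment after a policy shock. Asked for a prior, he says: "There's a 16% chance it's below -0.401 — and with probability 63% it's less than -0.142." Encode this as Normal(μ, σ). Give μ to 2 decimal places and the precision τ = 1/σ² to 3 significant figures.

The p-quantile of Normal(μ,σ) is μ + z_p·σ, with z_{0.16} = -0.9945 and z_{0.63} = 0.3319.
Eliminate σ: μ = (z₂·x₁ − z₁·x₂)/(z₂ − z₁) = (0.3319·-0.401 − (-0.9945)·-0.142)/1.326 = -0.21.
Then σ = (x₂ − x₁)/(z₂ − z₁) = (-0.142 − -0.401)/1.326 = 0.20.
Precision τ = 1/σ² = 1/0.1953² = 26.2.

μ = -0.21, τ = 26.2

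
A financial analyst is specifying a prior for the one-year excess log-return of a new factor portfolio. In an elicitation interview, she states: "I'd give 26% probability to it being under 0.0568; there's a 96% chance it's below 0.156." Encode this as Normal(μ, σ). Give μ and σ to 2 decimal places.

For Normal(μ,σ), the p-quantile is μ + z_p·σ. Here z_{0.26} = -0.6433, z_{0.96} = 1.751.
So 0.0568 = μ − 0.6433σ and 0.156 = μ + 1.751σ.
Subtracting: σ = (0.156 − 0.0568)/(1.751 − (-0.6433)) = 0.04.
Then μ = 0.0568 − (-0.6433)·0.04 = 0.08.

μ = 0.08, σ = 0.04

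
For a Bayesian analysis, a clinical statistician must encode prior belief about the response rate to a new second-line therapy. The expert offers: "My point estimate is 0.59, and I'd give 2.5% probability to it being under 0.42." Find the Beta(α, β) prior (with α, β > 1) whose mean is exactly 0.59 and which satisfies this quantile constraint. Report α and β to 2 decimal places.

α ≈ 19.31, β ≈ 13.42

With mean 0.59 fixed, write α = 0.59s, β = 0.41s where s = α+β.
Need P(θ < 0.42) = 0.025 under Beta(0.59s, 0.41s). Normal approximation: (q−m)/√(m(1−m)/s) ≈ z_{0.025} = -1.96, so s ≈ 0.59·0.41·(-1.96)²/(0.42−0.59)² = 32.2.
At s = 32.2: P(θ<0.42) ≈ 0.026. Adjusting to match 0.025 gives s ≈ 32.73.
So α = 0.59·32.73 ≈ 19.31, β = 0.41·32.73 ≈ 13.42.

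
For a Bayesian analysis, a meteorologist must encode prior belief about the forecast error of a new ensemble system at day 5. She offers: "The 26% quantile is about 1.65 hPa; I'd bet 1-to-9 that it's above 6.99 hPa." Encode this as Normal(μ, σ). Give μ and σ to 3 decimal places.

The p-quantile of Normal(μ,σ) is μ + z_p·σ, with z_{0.26} = -0.6433 and z_{0.9} = 1.282.
Eliminate σ: μ = (z₂·x₁ − z₁·x₂)/(z₂ − z₁) = (1.282·1.65 − (-0.6433)·6.99)/1.925 = 3.435.
Then σ = (x₂ − x₁)/(z₂ − z₁) = (6.99 − 1.65)/1.925 = 2.774.

μ = 3.435, σ = 2.774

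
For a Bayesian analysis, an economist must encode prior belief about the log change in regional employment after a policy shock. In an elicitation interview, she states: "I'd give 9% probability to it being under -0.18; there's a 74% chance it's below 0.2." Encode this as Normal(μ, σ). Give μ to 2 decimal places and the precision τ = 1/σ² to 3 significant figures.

For Normal(μ,σ), the p-quantile is μ + z_p·σ. Here z_{0.09} = -1.341, z_{0.74} = 0.6433.
So -0.18 = μ − 1.341σ and 0.2 = μ + 0.6433σ.
Subtracting: σ = (0.2 − -0.18)/(0.6433 − (-1.341)) = 0.19.
Then μ = -0.18 − (-1.341)·0.19 = 0.08.
Precision τ = 1/σ² = 1/0.1915² = 27.3.

μ = 0.08, τ = 27.3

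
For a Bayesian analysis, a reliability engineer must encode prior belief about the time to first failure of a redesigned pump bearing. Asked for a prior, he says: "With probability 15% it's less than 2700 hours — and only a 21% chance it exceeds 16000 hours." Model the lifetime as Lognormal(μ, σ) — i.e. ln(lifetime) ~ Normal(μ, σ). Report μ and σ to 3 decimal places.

If T ~ Lognormal(μ,σ) then ln T ~ Normal(μ,σ), so the p-quantile of ln T is μ + z_p·σ.
ln(2700) = 7.901 and ln(16000) = 9.68; z_{0.15} = -1.036, z_{0.79} = 0.8064.
σ = (9.68 − 7.901)/(0.8064 − (-1.036)) = 0.966.
μ = 7.901 − (-1.036)·0.966 = 8.902.

μ ≈ 8.902, σ ≈ 0.966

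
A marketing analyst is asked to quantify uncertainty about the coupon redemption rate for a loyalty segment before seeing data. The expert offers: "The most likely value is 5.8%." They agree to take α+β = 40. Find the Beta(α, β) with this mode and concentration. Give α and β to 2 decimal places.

α = 3.20, β = 36.80

For α,β > 1 the Beta mode is (α−1)/(α+β−2). With α+β = 40, the mode is (α−1)/38.
Set (α−1)/38 = 0.058 → α = 1 + 0.058·38 = 3.20.
β = 40 − α = 36.80.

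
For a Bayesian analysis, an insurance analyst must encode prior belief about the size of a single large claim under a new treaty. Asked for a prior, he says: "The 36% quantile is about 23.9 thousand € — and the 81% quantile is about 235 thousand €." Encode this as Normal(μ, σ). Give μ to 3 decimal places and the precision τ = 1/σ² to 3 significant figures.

The p-quantile of Normal(μ,σ) is μ + z_p·σ, with z_{0.36} = -0.3585 and z_{0.81} = 0.8779.
Eliminate σ: μ = (z₂·x₁ − z₁·x₂)/(z₂ − z₁) = (0.8779·23.9 − (-0.3585)·235)/1.236 = 85.105.
Then σ = (x₂ − x₁)/(z₂ − z₁) = (235 − 23.9)/1.236 = 170.744.
Precision τ = 1/σ² = 1/170.7² = 3.43e-05.

μ = 85.105, τ = 3.43e-05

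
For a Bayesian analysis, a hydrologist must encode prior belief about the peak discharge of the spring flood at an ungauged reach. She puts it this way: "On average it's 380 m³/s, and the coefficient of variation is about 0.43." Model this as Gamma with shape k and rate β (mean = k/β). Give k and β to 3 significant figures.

For Gamma(k, rate β): mean = k/β, variance = k/β², so CV = 1/√k.
CV = 0.43, hence k = 1/CV² = 5.41.
Then β = k/mean = 5.41/380 = 0.0142.

k ≈ 5.41, β ≈ 0.0142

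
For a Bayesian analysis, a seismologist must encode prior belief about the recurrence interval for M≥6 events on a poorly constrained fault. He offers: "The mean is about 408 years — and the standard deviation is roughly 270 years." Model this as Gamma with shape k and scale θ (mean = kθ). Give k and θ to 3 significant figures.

k ≈ 2.28, θ ≈ 179

For Gamma(k, scale θ): mean = kθ, variance = kθ², so CV = 1/√k.
CV = SD/mean = 270/408 = 0.6618, hence k = 1/CV² = 2.28.
Then θ = mean/k = 408/2.28 = 179.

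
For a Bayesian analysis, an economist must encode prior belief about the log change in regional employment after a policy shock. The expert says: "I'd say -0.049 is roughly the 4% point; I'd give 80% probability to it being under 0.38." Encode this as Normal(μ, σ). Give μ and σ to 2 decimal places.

μ = 0.24, σ = 0.17

The p-quantile of Normal(μ,σ) is μ + z_p·σ, with z_{0.04} = -1.751 and z_{0.8} = 0.8416.
Eliminate σ: μ = (z₂·x₁ − z₁·x₂)/(z₂ − z₁) = (0.8416·-0.049 − (-1.751)·0.38)/2.592 = 0.24.
Then σ = (x₂ − x₁)/(z₂ − z₁) = (0.38 − -0.049)/2.592 = 0.17.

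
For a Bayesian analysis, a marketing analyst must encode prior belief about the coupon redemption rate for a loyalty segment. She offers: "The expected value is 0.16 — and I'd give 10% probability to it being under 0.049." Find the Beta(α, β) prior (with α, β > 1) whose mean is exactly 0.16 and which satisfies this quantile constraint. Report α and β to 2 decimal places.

With mean 0.16 fixed, write α = 0.16s, β = 0.84s where s = α+β.
Need P(θ < 0.049) = 0.1 under Beta(0.16s, 0.84s). Normal approximation: (q−m)/√(m(1−m)/s) ≈ z_{0.1} = -1.28, so s ≈ 0.16·0.84·(-1.28)²/(0.049−0.16)² = 17.9.
At s = 17.9: P(θ<0.049) ≈ 0.058. Adjusting to match 0.1 gives s ≈ 13.04.
So α = 0.16·13.04 ≈ 2.09, β = 0.84·13.04 ≈ 10.95.

α ≈ 2.09, β ≈ 10.95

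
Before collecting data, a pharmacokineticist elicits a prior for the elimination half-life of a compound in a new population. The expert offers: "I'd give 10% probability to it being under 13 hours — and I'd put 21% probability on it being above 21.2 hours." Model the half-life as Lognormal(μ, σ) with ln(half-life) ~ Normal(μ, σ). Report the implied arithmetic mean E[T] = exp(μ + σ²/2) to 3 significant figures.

If T ~ Lognormal(μ,σ) then ln T ~ Normal(μ,σ), so the p-quantile of ln T is μ + z_p·σ.
ln(13) = 2.565 and ln(21.2) = 3.054; z_{0.1} = -1.282, z_{0.79} = 0.8064.
σ = (3.054 − 2.565)/(0.8064 − (-1.282)) = 0.234.
μ = 2.565 − (-1.282)·0.234 = 2.865.
E[T] = exp(μ + σ²/2) = exp(2.865 + 0.0274) = 18 hours.

E[T] ≈ 18 hours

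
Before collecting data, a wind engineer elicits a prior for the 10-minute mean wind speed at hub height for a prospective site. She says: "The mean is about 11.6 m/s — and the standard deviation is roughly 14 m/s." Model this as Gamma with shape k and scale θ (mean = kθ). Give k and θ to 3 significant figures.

For Gamma(k, scale θ): mean = kθ, variance = kθ², so CV = 1/√k.
CV = SD/mean = 14/11.6 = 1.207, hence k = 1/CV² = 0.687.
Then θ = mean/k = 11.6/0.687 = 16.9.

k ≈ 0.687, θ ≈ 16.9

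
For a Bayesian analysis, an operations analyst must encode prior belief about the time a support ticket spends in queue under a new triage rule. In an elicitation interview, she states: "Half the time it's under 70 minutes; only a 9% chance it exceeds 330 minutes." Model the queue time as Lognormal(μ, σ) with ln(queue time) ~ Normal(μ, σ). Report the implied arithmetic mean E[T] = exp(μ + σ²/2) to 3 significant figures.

E[T] ≈ 137 minutes

If T ~ Lognormal(μ,σ) then ln T ~ Normal(μ,σ), so the p-quantile of ln T is μ + z_p·σ.
ln(70) = 4.248 and ln(330) = 5.799; z_{0.5} = 0, z_{0.91} = 1.341.
σ = (5.799 − 4.248)/(1.341 − (0)) = 1.157.
μ = 4.248 − (0)·1.157 = 4.248.
E[T] = exp(μ + σ²/2) = exp(4.248 + 0.6688) = 137 minutes.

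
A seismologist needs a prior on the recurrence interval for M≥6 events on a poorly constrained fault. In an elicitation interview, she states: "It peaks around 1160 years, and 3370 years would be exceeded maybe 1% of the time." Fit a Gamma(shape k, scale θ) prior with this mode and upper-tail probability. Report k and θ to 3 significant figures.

Gamma(k,θ) with k>1 has mode (k−1)θ, so θ = 1160/(k−1).
Need P(X < 3370) = 0.99 with θ tied to k this way. Start at k = 2, θ = 1160: P(X<3370) ≈ 0.786.
Too low — raise k to concentrate. Iterating converges to k ≈ 4.99.
Then θ = 1160/(4.99−1) ≈ 291.

k ≈ 4.99, θ ≈ 291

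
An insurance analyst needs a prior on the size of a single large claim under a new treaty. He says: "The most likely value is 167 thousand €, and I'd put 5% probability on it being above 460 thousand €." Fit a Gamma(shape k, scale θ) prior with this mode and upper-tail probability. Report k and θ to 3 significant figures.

k ≈ 3.61, θ ≈ 63.9

Gamma(k,θ) with k>1 has mode (k−1)θ, so θ = 167/(k−1).
Need P(X < 460) = 0.95 with θ tied to k this way. Start at k = 2, θ = 167: P(X<460) ≈ 0.761.
Too low — raise k to concentrate. Iterating converges to k ≈ 3.61.
Then θ = 167/(3.61−1) ≈ 63.9.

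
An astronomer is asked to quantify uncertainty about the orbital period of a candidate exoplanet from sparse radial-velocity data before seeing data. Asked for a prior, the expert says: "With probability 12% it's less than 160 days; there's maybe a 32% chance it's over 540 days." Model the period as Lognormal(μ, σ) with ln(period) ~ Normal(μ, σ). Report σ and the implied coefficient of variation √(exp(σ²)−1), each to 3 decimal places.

If T ~ Lognormal(μ,σ) then ln T ~ Normal(μ,σ), so the p-quantile of ln T is μ + z_p·σ.
ln(160) = 5.075 and ln(540) = 6.292; z_{0.12} = -1.175, z_{0.68} = 0.4677.
σ = (6.292 − 5.075)/(0.4677 − (-1.175)) = 0.740.
μ = 5.075 − (-1.175)·0.740 = 5.945.
CV = √(exp(σ²)−1) = √(exp(0.5483)−1) = 0.855.

σ ≈ 0.740, CV ≈ 0.855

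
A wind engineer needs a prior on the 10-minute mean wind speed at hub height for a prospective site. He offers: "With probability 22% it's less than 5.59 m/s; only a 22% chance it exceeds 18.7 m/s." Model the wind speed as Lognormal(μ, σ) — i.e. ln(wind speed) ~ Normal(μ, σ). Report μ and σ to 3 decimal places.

If T ~ Lognormal(μ,σ) then ln T ~ Normal(μ,σ), so the p-quantile of ln T is μ + z_p·σ.
ln(5.59) = 1.721 and ln(18.7) = 2.929; z_{0.22} = -0.7722, z_{0.78} = 0.7722.
σ = (2.929 − 1.721)/(0.7722 − (-0.7722)) = 0.782.
μ = 1.721 − (-0.7722)·0.782 = 2.325.

μ ≈ 2.325, σ ≈ 0.782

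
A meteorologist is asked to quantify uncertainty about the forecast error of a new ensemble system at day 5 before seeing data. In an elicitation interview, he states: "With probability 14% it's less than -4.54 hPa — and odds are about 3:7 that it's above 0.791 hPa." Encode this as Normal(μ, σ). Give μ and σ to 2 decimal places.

For Normal(μ,σ), the p-quantile is μ + z_p·σ. Here z_{0.14} = -1.08, z_{0.7} = 0.5244.
So -4.54 = μ − 1.08σ and 0.791 = μ + 0.5244σ.
Subtracting: σ = (0.791 − -4.54)/(0.5244 − (-1.08)) = 3.32.
Then μ = -4.54 − (-1.08)·3.32 = -0.95.

μ = -0.95, σ = 3.32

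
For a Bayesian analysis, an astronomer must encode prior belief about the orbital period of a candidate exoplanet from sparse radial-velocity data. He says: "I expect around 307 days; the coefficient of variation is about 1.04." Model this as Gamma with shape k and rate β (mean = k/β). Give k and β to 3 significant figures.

For Gamma(k, rate β): mean = k/β, variance = k/β², so CV = 1/√k.
CV = 1.04, hence k = 1/CV² = 0.925.
Then β = k/mean = 0.925/307 = 0.00301.

k ≈ 0.925, β ≈ 0.00301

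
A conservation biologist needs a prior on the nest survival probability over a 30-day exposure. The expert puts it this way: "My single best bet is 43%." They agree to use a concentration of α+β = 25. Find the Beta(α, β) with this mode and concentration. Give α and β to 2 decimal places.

α = 10.89, β = 14.11

For α,β > 1 the Beta mode is (α−1)/(α+β−2). With α+β = 25, the mode is (α−1)/23.
Set (α−1)/23 = 0.43 → α = 1 + 0.43·23 = 10.89.
β = 25 − α = 14.11.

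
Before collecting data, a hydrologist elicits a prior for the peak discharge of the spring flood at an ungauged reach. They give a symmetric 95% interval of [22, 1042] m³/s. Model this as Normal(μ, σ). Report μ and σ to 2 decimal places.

A symmetric 95% interval runs μ ± z·σ with z = 1.96.
Half-width = 510, so σ = 510/1.96 = 260.21.
μ is the interval midpoint, 532.00.

μ = 532.00, σ = 260.21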